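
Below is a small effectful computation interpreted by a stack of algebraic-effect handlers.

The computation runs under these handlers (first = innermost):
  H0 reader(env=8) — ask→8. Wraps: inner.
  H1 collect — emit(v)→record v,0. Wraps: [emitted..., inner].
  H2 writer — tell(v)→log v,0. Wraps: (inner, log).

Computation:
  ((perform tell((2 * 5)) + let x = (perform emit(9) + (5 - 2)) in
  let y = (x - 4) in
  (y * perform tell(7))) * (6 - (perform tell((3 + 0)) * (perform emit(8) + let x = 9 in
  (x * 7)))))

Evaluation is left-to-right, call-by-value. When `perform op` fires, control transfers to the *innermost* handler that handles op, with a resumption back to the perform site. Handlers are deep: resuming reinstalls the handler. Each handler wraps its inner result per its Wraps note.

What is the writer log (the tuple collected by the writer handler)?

Evaluation trace:
tell(10) @ H2 ⇒ log+=10
emit(9) @ H1 ⇒ out+=9
tell(7) @ H2 ⇒ log+=7
tell(3) @ H2 ⇒ log+=3
emit(8) @ H1 ⇒ out+=8
H0 returns 0
H1 returns [9, 8, 0]
H2 returns ([9, 8, 0], (10, 7, 3))
= ([9, 8, 0], (10, 7, 3))

Answer: (10, 7, 3)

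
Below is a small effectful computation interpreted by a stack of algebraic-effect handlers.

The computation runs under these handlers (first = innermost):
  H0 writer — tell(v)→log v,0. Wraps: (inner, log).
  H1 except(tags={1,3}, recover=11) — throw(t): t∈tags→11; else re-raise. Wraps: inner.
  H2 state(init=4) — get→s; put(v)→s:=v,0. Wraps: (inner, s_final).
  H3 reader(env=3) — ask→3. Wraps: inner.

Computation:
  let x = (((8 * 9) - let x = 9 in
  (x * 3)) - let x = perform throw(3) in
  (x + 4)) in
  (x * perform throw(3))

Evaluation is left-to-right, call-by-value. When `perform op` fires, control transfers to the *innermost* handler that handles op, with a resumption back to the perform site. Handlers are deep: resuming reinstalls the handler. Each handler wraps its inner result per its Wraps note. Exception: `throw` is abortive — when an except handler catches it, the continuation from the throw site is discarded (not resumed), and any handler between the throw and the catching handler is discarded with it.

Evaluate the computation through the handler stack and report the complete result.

Step-by-step:
throw(3) @ H1 caught ⇒ 11
H2 returns (11, 4)
H3 returns (11, 4)
= (11, 4)

Answer: (11, 4)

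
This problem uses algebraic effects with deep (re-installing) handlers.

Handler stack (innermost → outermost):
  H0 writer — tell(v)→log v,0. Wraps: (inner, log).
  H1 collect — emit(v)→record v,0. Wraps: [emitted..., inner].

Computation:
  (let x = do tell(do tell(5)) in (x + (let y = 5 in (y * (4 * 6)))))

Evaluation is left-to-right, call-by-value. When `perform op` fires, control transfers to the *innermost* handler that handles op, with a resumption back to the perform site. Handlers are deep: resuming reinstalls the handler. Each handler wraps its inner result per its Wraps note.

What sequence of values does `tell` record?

Evaluation trace:
tell(5) @ H0 ⇒ log+=5
tell(0) @ H0 ⇒ log+=0
H0 returns (120, (5, 0))
H1 returns [(120, (5, 0))]
= [(120, (5, 0))]

Answer: (5, 0)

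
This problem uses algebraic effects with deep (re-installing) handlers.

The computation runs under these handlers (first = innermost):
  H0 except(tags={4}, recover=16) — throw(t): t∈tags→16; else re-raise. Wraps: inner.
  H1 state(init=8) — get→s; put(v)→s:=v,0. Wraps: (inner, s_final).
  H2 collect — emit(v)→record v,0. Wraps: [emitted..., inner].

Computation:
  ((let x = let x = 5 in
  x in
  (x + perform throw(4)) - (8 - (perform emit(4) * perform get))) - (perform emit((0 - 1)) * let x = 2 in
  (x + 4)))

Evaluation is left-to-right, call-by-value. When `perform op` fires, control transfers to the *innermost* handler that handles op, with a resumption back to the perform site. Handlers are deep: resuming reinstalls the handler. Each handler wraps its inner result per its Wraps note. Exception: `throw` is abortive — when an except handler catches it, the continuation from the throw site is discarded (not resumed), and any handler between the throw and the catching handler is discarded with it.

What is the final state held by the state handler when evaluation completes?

Answer: 8

Evaluation trace:
throw(4) @ H0 caught ⇒ 16
H1 returns (16, 8)
H2 returns [(16, 8)]
= [(16, 8)]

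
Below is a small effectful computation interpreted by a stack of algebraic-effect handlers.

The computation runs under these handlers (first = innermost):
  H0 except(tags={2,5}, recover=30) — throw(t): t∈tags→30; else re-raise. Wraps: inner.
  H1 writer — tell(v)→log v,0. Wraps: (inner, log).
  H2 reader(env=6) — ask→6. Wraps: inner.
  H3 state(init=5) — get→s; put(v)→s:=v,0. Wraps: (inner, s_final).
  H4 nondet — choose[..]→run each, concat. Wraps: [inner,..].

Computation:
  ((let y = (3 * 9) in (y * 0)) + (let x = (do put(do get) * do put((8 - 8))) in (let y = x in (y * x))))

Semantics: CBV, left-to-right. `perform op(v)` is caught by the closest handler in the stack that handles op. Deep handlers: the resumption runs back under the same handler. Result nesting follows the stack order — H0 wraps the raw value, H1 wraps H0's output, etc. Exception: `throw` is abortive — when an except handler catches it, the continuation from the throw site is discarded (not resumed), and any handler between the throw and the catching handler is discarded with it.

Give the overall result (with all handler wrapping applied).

Answer: [((0, ()), 0)]

Step-by-step:
get @ H3 ⇒ 5
put(5) @ H3 ⇒ s:=5
put(0) @ H3 ⇒ s:=0
H0 returns 0
H1 returns (0, ())
H2 returns (0, ())
H3 returns ((0, ()), 0)
H4 returns [((0, ()), 0)]
= [((0, ()), 0)]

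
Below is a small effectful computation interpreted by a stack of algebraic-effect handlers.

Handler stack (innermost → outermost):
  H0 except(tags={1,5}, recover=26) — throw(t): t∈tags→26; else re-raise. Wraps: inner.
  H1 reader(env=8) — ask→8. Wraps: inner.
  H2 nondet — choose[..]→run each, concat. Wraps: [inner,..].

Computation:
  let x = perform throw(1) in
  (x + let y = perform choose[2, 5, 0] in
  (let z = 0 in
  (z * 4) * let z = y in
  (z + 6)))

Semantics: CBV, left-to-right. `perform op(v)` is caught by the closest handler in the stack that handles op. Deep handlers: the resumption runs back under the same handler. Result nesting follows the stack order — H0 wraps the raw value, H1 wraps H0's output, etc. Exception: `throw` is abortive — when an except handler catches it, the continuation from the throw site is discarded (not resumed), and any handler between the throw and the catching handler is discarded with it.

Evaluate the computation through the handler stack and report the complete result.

Step-by-step:
throw(1) @ H0 caught ⇒ 26
H1 returns 26
H2 returns [26]
= [26]

Answer: [26]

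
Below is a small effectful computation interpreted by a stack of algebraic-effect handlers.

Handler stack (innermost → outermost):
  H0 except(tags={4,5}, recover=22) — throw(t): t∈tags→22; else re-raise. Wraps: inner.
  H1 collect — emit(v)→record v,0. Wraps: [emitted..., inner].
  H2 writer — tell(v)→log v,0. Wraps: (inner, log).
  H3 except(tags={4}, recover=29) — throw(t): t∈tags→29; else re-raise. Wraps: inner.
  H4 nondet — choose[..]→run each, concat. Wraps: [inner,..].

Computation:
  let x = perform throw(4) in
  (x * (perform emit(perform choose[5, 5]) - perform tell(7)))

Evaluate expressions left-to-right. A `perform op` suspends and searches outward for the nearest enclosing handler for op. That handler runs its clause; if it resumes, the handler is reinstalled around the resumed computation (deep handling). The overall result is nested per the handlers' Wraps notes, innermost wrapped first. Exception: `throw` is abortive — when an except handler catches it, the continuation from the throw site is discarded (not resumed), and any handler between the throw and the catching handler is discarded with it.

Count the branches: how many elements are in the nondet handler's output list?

Answer: 1

Step-by-step:
throw(4) @ H0 caught ⇒ 22
H1 returns [22]
H2 returns ([22], ())
H3 returns ([22], ())
H4 returns [([22], ())]
= [([22], ())]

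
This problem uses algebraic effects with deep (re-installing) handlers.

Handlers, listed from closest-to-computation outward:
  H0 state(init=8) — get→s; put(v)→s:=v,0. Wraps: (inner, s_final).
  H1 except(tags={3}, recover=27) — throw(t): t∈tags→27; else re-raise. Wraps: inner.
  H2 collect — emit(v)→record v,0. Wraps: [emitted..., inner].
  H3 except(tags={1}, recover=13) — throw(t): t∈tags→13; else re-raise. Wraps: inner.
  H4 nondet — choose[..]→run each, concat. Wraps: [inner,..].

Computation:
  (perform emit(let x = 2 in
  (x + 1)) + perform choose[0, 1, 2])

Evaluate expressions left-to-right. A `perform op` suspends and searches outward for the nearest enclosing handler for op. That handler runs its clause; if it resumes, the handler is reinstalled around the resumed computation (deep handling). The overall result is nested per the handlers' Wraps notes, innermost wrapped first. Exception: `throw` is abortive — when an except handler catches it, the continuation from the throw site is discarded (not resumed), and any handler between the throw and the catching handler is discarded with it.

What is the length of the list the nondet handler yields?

Answer: 3

Step-by-step:
emit(3) @ H2 ⇒ out+=3
choose[0, 1, 2] @ H4
  branch[0] choose=0:
    H0 returns (0, 8)
    H1 returns (0, 8)
    H2 returns [3, (0, 8)]
    H3 returns [3, (0, 8)]
    H4 returns [[3, (0, 8)]]
  branch[1] choose=1:
    H0 returns (1, 8)
    H1 returns (1, 8)
    H2 returns [3, (1, 8)]
    H3 returns [3, (1, 8)]
    H4 returns [[3, (1, 8)]]
  branch[2] choose=2:
    H0 returns (2, 8)
    H1 returns (2, 8)
    H2 returns [3, (2, 8)]
    H3 returns [3, (2, 8)]
    H4 returns [[3, (2, 8)]]
= [[3, (0, 8)], [3, (1, 8)], [3, (2, 8)]]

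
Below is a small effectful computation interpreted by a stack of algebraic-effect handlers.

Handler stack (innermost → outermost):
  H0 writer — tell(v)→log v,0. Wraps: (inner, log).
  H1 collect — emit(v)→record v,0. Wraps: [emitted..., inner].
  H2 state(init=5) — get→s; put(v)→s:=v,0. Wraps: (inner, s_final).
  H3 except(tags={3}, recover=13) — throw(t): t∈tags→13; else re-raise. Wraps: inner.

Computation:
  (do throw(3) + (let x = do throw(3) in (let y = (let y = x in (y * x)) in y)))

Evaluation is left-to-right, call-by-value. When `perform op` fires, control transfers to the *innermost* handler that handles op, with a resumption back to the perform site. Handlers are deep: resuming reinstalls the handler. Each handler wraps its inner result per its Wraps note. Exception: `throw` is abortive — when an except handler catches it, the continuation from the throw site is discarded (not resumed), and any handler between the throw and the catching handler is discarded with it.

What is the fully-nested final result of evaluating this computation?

Step-by-step:
throw(3) @ H3 caught ⇒ 13
= 13

Answer: 13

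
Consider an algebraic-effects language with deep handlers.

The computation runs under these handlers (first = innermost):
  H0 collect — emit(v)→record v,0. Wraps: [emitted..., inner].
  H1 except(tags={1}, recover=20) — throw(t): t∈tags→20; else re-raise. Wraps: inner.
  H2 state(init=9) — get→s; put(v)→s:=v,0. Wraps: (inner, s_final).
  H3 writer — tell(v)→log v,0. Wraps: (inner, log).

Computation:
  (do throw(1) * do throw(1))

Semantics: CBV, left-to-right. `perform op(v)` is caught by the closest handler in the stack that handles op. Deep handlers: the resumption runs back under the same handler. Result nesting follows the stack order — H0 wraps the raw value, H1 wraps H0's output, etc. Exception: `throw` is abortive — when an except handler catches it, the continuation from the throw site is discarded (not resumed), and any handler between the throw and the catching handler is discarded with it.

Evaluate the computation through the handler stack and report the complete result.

Answer: ((20, 9), ())

Step-by-step:
throw(1) @ H1 caught ⇒ 20
H2 returns (20, 9)
H3 returns ((20, 9), ())
= ((20, 9), ())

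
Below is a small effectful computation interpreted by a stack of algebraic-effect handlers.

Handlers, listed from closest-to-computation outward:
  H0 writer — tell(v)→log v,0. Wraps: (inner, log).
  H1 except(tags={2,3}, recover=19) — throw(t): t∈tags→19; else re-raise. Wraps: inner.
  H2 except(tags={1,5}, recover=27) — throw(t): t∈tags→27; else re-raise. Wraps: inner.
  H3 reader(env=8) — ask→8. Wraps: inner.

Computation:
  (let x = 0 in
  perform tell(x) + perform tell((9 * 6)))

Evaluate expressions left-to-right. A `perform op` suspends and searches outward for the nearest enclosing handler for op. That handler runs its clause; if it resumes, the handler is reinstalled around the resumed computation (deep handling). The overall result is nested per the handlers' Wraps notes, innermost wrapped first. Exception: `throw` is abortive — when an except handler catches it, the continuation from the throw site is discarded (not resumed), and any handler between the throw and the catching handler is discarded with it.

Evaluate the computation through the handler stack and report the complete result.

Answer: (0, (0, 54))

Working:
tell(0) @ H0 ⇒ log+=0
tell(54) @ H0 ⇒ log+=54
H0 returns (0, (0, 54))
H1 returns (0, (0, 54))
H2 returns (0, (0, 54))
H3 returns (0, (0, 54))
= (0, (0, 54))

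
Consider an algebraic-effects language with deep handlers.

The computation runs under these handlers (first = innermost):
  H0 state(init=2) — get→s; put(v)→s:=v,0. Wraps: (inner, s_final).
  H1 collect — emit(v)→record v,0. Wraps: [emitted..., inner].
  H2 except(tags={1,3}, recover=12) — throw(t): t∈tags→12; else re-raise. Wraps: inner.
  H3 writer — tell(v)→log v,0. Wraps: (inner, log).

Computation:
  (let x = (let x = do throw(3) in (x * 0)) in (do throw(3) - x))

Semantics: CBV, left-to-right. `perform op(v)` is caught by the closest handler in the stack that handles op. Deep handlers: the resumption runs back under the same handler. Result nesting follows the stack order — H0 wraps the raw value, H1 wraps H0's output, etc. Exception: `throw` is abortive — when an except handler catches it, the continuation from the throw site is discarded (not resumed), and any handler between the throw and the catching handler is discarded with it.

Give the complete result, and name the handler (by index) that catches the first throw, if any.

Evaluation trace:
throw(3) @ H2 caught ⇒ 12
H3 returns (12, ())
= (12, ())

Answer: (12, ()) ; first throw caught by: H2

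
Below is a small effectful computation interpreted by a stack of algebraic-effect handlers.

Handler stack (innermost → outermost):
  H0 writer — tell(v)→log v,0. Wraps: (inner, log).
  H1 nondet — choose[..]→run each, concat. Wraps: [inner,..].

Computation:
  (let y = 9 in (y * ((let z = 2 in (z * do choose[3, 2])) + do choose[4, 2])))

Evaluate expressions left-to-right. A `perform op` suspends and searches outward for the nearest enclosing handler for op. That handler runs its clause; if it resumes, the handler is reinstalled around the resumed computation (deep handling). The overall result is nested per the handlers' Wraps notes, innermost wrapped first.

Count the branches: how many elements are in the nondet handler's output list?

Step-by-step:
choose[3, 2] @ H1
  branch[0] choose=3:
    choose[4, 2] @ H1
      branch[0] choose=4:
        H0 returns (90, ())
        H1 returns [(90, ())]
      branch[1] choose=2:
        H0 returns (72, ())
        H1 returns [(72, ())]
  branch[1] choose=2:
    choose[4, 2] @ H1
      branch[0] choose=4:
        H0 returns (72, ())
        H1 returns [(72, ())]
      branch[1] choose=2:
        H0 returns (54, ())
        H1 returns [(54, ())]
= [(90, ()), (72, ()), (72, ()), (54, ())]

Answer: 4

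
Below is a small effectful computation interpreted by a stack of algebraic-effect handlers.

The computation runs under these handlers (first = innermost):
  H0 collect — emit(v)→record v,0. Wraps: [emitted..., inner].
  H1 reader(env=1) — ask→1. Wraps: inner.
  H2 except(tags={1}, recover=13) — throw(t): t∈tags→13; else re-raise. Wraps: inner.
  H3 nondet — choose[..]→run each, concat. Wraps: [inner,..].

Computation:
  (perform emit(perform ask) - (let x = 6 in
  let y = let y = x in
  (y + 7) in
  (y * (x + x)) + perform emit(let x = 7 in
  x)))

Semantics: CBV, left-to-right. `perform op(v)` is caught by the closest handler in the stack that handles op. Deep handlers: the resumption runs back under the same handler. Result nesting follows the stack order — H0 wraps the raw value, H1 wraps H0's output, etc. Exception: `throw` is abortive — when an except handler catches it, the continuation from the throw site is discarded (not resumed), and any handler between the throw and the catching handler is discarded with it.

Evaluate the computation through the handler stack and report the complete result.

Answer: [[1, 7, -156]]

Evaluation trace:
ask @ H1 ⇒ 1
emit(1) @ H0 ⇒ out+=1
emit(7) @ H0 ⇒ out+=7
H0 returns [1, 7, -156]
H1 returns [1, 7, -156]
H2 returns [1, 7, -156]
H3 returns [[1, 7, -156]]
= [[1, 7, -156]]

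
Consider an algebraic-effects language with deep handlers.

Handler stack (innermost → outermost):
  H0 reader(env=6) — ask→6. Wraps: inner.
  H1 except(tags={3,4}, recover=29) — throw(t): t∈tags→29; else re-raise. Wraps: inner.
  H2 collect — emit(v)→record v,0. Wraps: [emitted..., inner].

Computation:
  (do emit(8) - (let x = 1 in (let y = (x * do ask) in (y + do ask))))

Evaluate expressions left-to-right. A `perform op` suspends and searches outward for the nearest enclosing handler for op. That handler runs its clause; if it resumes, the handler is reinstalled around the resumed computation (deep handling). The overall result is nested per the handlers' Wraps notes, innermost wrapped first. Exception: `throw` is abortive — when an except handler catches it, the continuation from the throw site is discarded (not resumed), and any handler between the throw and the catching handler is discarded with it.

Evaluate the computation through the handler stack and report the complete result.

Step-by-step:
emit(8) @ H2 ⇒ out+=8
ask @ H0 ⇒ 6
ask @ H0 ⇒ 6
H0 returns -12
H1 returns -12
H2 returns [8, -12]
= [8, -12]

Answer: [8, -12]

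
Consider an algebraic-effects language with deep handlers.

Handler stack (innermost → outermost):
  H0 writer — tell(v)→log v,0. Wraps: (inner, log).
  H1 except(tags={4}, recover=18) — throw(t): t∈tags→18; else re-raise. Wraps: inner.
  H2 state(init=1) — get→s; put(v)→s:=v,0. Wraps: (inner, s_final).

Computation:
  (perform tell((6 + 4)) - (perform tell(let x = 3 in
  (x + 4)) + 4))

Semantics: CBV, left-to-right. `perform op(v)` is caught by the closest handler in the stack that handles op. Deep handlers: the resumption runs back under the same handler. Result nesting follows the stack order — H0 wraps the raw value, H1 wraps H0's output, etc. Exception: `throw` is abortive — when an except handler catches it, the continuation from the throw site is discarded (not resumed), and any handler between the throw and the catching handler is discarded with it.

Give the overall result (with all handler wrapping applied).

Answer: ((-4, (10, 7)), 1)

Step-by-step:
tell(10) @ H0 ⇒ log+=10
tell(7) @ H0 ⇒ log+=7
H0 returns (-4, (10, 7))
H1 returns (-4, (10, 7))
H2 returns ((-4, (10, 7)), 1)
= ((-4, (10, 7)), 1)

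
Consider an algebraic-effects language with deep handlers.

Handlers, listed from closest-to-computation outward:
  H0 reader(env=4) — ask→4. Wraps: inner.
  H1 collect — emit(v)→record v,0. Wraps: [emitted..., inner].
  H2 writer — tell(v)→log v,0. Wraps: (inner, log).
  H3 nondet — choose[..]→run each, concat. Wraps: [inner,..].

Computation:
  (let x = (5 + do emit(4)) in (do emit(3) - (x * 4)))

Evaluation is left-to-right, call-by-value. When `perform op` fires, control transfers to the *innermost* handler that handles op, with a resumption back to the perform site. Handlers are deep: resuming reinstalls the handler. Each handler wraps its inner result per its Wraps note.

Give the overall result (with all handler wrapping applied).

Answer: [([4, 3, -20], ())]

Evaluation trace:
emit(4) @ H1 ⇒ out+=4
emit(3) @ H1 ⇒ out+=3
H0 returns -20
H1 returns [4, 3, -20]
H2 returns ([4, 3, -20], ())
H3 returns [([4, 3, -20], ())]
= [([4, 3, -20], ())]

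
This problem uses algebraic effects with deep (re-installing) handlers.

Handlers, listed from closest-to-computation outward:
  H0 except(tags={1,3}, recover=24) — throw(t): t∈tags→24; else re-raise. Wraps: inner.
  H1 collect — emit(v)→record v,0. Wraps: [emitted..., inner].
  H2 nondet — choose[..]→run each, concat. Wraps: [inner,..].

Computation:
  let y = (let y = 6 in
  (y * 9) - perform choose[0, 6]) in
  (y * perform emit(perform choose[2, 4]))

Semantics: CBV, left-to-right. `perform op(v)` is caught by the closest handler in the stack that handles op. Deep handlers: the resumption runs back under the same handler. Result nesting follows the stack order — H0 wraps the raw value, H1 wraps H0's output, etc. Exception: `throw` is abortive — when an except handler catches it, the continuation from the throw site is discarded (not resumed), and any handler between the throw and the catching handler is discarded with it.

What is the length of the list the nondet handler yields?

Answer: 4

Step-by-step:
choose[0, 6] @ H2
  branch[0] choose=0:
    choose[2, 4] @ H2
      branch[0] choose=2:
        emit(2) @ H1 ⇒ out+=2
        H0 returns 0
        H1 returns [2, 0]
        H2 returns [[2, 0]]
      branch[1] choose=4:
        emit(4) @ H1 ⇒ out+=4
        H0 returns 0
        H1 returns [4, 0]
        H2 returns [[4, 0]]
  branch[1] choose=6:
    choose[2, 4] @ H2
      branch[0] choose=2:
        emit(2) @ H1 ⇒ out+=2
        H0 returns 0
        H1 returns [2, 0]
        H2 returns [[2, 0]]
      branch[1] choose=4:
        emit(4) @ H1 ⇒ out+=4
        H0 returns 0
        H1 returns [4, 0]
        H2 returns [[4, 0]]
= [[2, 0], [4, 0], [2, 0], [4, 0]]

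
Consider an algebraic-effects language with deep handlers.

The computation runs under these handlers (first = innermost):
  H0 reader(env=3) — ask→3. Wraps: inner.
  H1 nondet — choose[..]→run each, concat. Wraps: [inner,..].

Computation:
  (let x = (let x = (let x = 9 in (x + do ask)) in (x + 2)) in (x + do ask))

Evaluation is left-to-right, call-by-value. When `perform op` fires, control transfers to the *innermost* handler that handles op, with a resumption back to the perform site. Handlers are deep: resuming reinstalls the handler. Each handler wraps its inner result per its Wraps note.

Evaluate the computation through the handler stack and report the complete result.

Evaluation trace:
ask @ H0 ⇒ 3
ask @ H0 ⇒ 3
H0 returns 17
H1 returns [17]
= [17]

Answer: [17]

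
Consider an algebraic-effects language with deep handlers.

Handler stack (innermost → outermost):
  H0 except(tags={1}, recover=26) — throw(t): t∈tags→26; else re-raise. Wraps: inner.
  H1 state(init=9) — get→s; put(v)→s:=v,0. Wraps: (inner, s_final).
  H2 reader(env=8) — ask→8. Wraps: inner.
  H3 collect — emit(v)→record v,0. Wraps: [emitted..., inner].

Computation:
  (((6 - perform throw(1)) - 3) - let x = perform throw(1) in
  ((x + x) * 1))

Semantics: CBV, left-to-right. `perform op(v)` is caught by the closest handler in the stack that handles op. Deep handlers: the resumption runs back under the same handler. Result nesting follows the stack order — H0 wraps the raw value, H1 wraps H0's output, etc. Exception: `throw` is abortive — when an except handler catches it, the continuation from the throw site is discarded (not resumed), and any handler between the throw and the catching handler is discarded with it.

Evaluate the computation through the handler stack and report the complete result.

Evaluation trace:
throw(1) @ H0 caught ⇒ 26
H1 returns (26, 9)
H2 returns (26, 9)
H3 returns [(26, 9)]
= [(26, 9)]

Answer: [(26, 9)]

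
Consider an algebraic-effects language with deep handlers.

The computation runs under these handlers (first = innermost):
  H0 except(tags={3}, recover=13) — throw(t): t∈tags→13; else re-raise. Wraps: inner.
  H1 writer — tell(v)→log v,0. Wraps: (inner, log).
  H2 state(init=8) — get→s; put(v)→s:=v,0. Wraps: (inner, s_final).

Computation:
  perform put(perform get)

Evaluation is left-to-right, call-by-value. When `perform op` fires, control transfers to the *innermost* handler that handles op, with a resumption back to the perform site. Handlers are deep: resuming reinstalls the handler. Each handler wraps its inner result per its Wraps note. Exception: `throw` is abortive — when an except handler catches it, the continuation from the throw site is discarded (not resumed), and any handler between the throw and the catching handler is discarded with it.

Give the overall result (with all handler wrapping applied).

Answer: ((0, ()), 8)

Working:
get @ H2 ⇒ 8
put(8) @ H2 ⇒ s:=8
H0 returns 0
H1 returns (0, ())
H2 returns ((0, ()), 8)
= ((0, ()), 8)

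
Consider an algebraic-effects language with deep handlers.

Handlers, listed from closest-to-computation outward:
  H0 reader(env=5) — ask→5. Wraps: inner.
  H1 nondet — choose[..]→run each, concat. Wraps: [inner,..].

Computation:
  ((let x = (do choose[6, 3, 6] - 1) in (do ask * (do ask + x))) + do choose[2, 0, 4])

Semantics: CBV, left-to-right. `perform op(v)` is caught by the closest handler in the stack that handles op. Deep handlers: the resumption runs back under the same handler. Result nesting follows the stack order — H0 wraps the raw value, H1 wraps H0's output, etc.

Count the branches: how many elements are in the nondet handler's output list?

Answer: 9

Step-by-step:
choose[6, 3, 6] @ H1
  branch[0] choose=6:
    ask @ H0 ⇒ 5
    ask @ H0 ⇒ 5
    choose[2, 0, 4] @ H1
      branch[0] choose=2:
        H0 returns 52
        H1 returns [52]
      branch[1] choose=0:
        H0 returns 50
        H1 returns [50]
      branch[2] choose=4:
        H0 returns 54
        H1 returns [54]
  branch[1] choose=3:
    ask @ H0 ⇒ 5
    ask @ H0 ⇒ 5
    choose[2, 0, 4] @ H1
      branch[0] choose=2:
        H0 returns 37
        H1 returns [37]
      branch[1] choose=0:
        H0 returns 35
        H1 returns [35]
      branch[2] choose=4:
        H0 returns 39
        H1 returns [39]
  branch[2] choose=6:
    ask @ H0 ⇒ 5
    ask @ H0 ⇒ 5
    choose[2, 0, 4] @ H1
      branch[0] choose=2:
        H0 returns 52
        H1 returns [52]
      branch[1] choose=0:
        H0 returns 50
        H1 returns [50]
      branch[2] choose=4:
        H0 returns 54
        H1 returns [54]
= [52, 50, 54, 37, 35, 39, 52, 50, 54]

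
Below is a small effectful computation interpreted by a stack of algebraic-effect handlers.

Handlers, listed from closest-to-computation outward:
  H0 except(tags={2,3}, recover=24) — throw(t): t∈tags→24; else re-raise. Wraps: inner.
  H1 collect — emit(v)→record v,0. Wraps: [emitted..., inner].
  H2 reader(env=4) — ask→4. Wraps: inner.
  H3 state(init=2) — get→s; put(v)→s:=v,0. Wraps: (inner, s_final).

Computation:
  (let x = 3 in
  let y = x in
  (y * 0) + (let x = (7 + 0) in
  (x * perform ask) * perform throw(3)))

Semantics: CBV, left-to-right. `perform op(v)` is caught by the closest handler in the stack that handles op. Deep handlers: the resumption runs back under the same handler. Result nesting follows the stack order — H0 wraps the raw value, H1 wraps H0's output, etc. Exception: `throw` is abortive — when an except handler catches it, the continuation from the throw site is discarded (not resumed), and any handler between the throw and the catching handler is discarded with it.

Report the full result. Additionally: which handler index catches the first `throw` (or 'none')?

Evaluation trace:
ask @ H2 ⇒ 4
throw(3) @ H0 caught ⇒ 24
H1 returns [24]
H2 returns [24]
H3 returns ([24], 2)
= ([24], 2)

Answer: ([24], 2) ; first throw caught by: H0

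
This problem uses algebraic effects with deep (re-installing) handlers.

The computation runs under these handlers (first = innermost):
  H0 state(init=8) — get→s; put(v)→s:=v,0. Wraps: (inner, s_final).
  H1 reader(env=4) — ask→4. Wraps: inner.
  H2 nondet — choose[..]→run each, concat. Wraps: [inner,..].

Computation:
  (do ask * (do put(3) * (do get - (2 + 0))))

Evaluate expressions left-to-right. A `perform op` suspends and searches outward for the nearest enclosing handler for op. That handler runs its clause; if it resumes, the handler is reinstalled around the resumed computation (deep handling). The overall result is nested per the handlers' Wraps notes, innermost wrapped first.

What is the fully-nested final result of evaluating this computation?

Step-by-step:
ask @ H1 ⇒ 4
put(3) @ H0 ⇒ s:=3
get @ H0 ⇒ 3
H0 returns (0, 3)
H1 returns (0, 3)
H2 returns [(0, 3)]
= [(0, 3)]

Answer: [(0, 3)]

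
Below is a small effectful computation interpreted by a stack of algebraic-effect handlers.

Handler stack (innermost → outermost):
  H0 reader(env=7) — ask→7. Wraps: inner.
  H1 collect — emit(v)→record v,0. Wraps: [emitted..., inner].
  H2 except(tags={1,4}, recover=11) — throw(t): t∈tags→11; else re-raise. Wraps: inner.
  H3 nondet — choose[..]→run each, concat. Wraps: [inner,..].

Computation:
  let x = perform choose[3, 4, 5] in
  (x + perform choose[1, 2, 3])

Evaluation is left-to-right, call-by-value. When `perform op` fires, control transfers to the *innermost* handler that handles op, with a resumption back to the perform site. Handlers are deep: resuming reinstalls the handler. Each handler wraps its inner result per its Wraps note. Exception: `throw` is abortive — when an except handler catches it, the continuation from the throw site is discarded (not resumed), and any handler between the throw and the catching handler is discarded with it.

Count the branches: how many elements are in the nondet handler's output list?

Step-by-step:
choose[3, 4, 5] @ H3
  branch[0] choose=3:
    choose[1, 2, 3] @ H3
      branch[0] choose=1:
        H0 returns 4
        H1 returns [4]
        H2 returns [4]
        H3 returns [[4]]
      branch[1] choose=2:
        H0 returns 5
        H1 returns [5]
        H2 returns [5]
        H3 returns [[5]]
      branch[2] choose=3:
        H0 returns 6
        H1 returns [6]
        H2 returns [6]
        H3 returns [[6]]
  branch[1] choose=4:
    choose[1, 2, 3] @ H3
      branch[0] choose=1:
        H0 returns 5
        H1 returns [5]
        H2 returns [5]
        H3 returns [[5]]
      branch[1] choose=2:
        H0 returns 6
        H1 returns [6]
        H2 returns [6]
        H3 returns [[6]]
      branch[2] choose=3:
        H0 returns 7
        H1 returns [7]
        H2 returns [7]
        H3 returns [[7]]
  branch[2] choose=5:
    choose[1, 2, 3] @ H3
      branch[0] choose=1:
        H0 returns 6
        H1 returns [6]
        H2 returns [6]
        H3 returns [[6]]
      branch[1] choose=2:
        H0 returns 7
        H1 returns [7]
        H2 returns [7]
        H3 returns [[7]]
      branch[2] choose=3:
        H0 returns 8
        H1 returns [8]
        H2 returns [8]
        H3 returns [[8]]
= [[4], [5], [6], [5], [6], [7], [6], [7], [8]]

Answer: 9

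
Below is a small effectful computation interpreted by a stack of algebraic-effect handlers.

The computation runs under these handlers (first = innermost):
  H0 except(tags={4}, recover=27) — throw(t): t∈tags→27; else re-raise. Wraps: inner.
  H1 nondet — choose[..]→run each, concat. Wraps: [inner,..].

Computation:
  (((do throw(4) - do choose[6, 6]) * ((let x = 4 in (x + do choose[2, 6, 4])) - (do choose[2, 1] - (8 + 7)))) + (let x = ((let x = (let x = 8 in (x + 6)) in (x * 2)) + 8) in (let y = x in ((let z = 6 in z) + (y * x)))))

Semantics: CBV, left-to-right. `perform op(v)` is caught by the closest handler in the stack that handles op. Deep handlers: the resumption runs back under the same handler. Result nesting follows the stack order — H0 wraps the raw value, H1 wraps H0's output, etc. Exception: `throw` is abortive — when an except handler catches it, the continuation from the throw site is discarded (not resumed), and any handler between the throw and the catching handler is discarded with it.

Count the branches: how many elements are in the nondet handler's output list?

Answer: 1

Evaluation trace:
throw(4) @ H0 caught ⇒ 27
H1 returns [27]
= [27]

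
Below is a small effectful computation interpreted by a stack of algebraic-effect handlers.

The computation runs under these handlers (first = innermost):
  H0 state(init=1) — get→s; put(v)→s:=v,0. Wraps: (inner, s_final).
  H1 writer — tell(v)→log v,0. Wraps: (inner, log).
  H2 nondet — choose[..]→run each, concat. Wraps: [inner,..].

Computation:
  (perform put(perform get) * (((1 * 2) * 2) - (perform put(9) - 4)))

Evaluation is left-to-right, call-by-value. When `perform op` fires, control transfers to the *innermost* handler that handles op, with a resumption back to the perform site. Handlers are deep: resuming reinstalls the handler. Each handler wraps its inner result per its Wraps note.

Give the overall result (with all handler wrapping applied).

Answer: [((0, 9), ())]

Working:
get @ H0 ⇒ 1
put(1) @ H0 ⇒ s:=1
put(9) @ H0 ⇒ s:=9
H0 returns (0, 9)
H1 returns ((0, 9), ())
H2 returns [((0, 9), ())]
= [((0, 9), ())]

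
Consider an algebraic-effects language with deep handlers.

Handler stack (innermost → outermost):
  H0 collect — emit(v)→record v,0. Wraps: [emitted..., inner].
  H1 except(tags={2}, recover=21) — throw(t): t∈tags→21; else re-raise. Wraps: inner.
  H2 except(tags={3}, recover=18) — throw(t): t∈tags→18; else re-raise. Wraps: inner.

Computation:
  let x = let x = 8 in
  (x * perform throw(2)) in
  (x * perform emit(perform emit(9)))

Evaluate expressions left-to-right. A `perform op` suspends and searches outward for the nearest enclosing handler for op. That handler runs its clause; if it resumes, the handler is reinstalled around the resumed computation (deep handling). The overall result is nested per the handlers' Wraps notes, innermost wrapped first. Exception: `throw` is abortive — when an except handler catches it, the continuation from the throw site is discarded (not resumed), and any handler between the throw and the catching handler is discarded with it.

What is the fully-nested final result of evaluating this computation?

Answer: 21

Step-by-step:
throw(2) @ H1 caught ⇒ 21
H2 returns 21
= 21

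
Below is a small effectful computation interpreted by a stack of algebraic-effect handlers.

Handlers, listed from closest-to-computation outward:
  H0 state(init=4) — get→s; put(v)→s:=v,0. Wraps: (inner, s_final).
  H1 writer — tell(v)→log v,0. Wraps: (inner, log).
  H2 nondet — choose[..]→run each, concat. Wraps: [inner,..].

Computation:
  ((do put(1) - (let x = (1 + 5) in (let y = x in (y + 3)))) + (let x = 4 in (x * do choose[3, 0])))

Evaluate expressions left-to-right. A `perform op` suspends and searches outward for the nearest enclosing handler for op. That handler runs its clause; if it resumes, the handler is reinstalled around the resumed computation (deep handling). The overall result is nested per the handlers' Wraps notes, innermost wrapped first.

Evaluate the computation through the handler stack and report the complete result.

Step-by-step:
put(1) @ H0 ⇒ s:=1
choose[3, 0] @ H2
  branch[0] choose=3:
    H0 returns (3, 1)
    H1 returns ((3, 1), ())
    H2 returns [((3, 1), ())]
  branch[1] choose=0:
    H0 returns (-9, 1)
    H1 returns ((-9, 1), ())
    H2 returns [((-9, 1), ())]
= [((3, 1), ()), ((-9, 1), ())]

Answer: [((3, 1), ()), ((-9, 1), ())]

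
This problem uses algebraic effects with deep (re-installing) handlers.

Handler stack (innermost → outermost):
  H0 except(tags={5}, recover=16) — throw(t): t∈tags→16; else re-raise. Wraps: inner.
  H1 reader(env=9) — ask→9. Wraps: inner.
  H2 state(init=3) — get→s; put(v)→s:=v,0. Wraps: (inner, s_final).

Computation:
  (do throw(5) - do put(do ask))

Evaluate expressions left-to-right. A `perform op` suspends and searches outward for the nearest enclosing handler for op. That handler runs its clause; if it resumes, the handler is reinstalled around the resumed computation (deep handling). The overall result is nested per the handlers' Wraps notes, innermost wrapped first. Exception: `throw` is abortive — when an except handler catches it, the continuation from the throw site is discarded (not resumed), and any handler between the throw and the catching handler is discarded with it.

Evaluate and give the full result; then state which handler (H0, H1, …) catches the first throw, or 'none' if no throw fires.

Answer: (16, 3) ; first throw caught by: H0

Working:
throw(5) @ H0 caught ⇒ 16
H1 returns 16
H2 returns (16, 3)
= (16, 3)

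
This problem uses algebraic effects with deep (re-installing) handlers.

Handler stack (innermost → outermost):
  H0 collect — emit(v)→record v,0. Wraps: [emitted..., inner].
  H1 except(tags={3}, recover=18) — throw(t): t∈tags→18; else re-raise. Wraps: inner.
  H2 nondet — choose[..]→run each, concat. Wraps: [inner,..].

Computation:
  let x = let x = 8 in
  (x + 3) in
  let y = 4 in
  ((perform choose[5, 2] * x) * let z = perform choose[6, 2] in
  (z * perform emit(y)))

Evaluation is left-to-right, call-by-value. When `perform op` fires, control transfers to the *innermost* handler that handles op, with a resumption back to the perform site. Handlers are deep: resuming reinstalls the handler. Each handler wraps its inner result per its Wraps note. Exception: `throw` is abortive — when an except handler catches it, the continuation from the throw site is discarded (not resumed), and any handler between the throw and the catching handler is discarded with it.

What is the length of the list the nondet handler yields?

Evaluation trace:
choose[5, 2] @ H2
  branch[0] choose=5:
    choose[6, 2] @ H2
      branch[0] choose=6:
        emit(4) @ H0 ⇒ out+=4
        H0 returns [4, 0]
        H1 returns [4, 0]
        H2 returns [[4, 0]]
      branch[1] choose=2:
        emit(4) @ H0 ⇒ out+=4
        H0 returns [4, 0]
        H1 returns [4, 0]
        H2 returns [[4, 0]]
  branch[1] choose=2:
    choose[6, 2] @ H2
      branch[0] choose=6:
        emit(4) @ H0 ⇒ out+=4
        H0 returns [4, 0]
        H1 returns [4, 0]
        H2 returns [[4, 0]]
      branch[1] choose=2:
        emit(4) @ H0 ⇒ out+=4
        H0 returns [4, 0]
        H1 returns [4, 0]
        H2 returns [[4, 0]]
= [[4, 0], [4, 0], [4, 0], [4, 0]]

Answer: 4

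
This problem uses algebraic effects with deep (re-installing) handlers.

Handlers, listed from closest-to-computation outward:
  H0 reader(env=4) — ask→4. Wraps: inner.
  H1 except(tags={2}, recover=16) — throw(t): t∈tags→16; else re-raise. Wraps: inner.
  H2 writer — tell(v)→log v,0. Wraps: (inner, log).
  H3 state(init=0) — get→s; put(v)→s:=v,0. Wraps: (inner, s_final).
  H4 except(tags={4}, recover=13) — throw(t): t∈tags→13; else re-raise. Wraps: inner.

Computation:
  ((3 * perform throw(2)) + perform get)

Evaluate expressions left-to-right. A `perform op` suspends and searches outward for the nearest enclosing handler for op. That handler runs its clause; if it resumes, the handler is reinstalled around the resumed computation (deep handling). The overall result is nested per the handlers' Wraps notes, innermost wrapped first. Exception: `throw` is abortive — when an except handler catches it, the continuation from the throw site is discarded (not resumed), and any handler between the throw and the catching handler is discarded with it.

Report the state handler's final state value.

Answer: 0

Step-by-step:
throw(2) @ H1 caught ⇒ 16
H2 returns (16, ())
H3 returns ((16, ()), 0)
H4 returns ((16, ()), 0)
= ((16, ()), 0)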